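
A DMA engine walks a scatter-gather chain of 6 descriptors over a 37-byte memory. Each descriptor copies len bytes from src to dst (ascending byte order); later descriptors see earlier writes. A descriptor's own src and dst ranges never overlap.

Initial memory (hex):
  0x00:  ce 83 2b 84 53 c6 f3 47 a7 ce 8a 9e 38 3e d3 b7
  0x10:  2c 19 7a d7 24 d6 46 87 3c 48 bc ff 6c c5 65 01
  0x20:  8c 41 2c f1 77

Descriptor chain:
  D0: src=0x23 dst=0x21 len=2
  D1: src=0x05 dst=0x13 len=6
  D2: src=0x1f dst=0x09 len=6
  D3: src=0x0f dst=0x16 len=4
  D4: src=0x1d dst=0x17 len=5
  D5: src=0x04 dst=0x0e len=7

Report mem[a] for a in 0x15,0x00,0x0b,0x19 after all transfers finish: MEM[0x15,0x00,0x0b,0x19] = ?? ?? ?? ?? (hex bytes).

MEM[0x15,0x00,0x0b,0x19] = 47 ce f1 01

D0: mem[0x21..0x22] <- [f1 77]
D1: mem[0x13..0x18] <- [c6 f3 47 a7 ce 8a]
D2: mem[0x09..0x0e] <- [01 8c f1 77 f1 77]
D3: mem[0x16..0x19] <- [b7 2c 19 7a]
D4: mem[0x17..0x1b] <- [c5 65 01 8c f1]
D5: mem[0x0e..0x14] <- [53 c6 f3 47 a7 01 8c]
query mem[0x15]=0x47, mem[0x00]=0xce, mem[0x0b]=0xf1, mem[0x19]=0x01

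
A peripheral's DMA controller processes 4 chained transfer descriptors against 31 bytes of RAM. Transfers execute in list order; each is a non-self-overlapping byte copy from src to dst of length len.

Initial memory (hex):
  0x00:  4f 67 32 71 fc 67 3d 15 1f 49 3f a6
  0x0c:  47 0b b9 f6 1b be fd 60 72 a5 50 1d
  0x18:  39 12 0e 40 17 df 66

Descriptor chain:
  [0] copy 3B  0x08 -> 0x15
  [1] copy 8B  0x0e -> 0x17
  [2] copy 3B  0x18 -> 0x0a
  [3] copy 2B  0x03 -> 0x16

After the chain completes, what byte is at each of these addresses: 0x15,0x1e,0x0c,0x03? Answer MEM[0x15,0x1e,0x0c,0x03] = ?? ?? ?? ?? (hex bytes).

#0 dst[0x15+3] := {0x1f,0x49,0x3f}
#1 dst[0x17+8] := {0xb9,0xf6,0x1b,0xbe,0xfd,0x60,0x72,0x1f}
#2 dst[0x0a+3] := {0xf6,0x1b,0xbe}
#3 dst[0x16+2] := {0x71,0xfc}
query mem[0x15]=0x1f, mem[0x1e]=0x1f, mem[0x0c]=0xbe, mem[0x03]=0x71

MEM[0x15,0x1e,0x0c,0x03] = 1f 1f be 71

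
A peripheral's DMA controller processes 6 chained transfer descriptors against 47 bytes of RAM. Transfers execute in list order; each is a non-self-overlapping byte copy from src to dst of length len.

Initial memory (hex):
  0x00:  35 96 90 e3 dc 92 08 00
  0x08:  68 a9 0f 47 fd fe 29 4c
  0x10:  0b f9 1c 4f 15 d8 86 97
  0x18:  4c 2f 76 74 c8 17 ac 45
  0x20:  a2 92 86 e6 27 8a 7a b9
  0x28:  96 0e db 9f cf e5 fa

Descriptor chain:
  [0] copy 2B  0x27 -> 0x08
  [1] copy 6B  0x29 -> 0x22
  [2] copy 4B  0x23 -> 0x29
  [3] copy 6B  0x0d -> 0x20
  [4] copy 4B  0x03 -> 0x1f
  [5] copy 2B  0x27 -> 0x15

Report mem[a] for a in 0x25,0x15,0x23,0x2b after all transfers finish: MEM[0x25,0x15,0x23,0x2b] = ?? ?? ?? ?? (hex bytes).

MEM[0x25,0x15,0x23,0x2b] = 1c fa 0b cf

#0 dst[0x08+2] := {0xb9,0x96}
#1 dst[0x22+6] := {0x0e,0xdb,0x9f,0xcf,0xe5,0xfa}
#2 dst[0x29+4] := {0xdb,0x9f,0xcf,0xe5}
#3 dst[0x20+6] := {0xfe,0x29,0x4c,0x0b,0xf9,0x1c}
#4 dst[0x1f+4] := {0xe3,0xdc,0x92,0x08}
#5 dst[0x15+2] := {0xfa,0x96}
query mem[0x25]=0x1c, mem[0x15]=0xfa, mem[0x23]=0x0b, mem[0x2b]=0xcf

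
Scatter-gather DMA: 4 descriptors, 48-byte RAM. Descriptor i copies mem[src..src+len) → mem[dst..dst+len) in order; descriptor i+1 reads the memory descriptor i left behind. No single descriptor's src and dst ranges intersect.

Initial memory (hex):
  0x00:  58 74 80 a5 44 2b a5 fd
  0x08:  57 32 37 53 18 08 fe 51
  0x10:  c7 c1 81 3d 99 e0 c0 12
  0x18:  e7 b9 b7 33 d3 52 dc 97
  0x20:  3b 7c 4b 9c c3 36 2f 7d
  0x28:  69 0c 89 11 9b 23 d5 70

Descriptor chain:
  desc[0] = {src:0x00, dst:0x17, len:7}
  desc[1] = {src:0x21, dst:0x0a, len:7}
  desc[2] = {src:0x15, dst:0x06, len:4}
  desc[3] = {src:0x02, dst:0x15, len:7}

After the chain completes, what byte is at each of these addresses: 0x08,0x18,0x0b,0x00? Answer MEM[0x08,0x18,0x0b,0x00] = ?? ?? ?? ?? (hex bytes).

D0: mem[0x17..0x1d] <- [58 74 80 a5 44 2b a5]
D1: mem[0x0a..0x10] <- [7c 4b 9c c3 36 2f 7d]
D2: mem[0x06..0x09] <- [e0 c0 58 74]
D3: mem[0x15..0x1b] <- [80 a5 44 2b e0 c0 58]
query mem[0x08]=0x58, mem[0x18]=0x2b, mem[0x0b]=0x4b, mem[0x00]=0x58

MEM[0x08,0x18,0x0b,0x00] = 58 2b 4b 58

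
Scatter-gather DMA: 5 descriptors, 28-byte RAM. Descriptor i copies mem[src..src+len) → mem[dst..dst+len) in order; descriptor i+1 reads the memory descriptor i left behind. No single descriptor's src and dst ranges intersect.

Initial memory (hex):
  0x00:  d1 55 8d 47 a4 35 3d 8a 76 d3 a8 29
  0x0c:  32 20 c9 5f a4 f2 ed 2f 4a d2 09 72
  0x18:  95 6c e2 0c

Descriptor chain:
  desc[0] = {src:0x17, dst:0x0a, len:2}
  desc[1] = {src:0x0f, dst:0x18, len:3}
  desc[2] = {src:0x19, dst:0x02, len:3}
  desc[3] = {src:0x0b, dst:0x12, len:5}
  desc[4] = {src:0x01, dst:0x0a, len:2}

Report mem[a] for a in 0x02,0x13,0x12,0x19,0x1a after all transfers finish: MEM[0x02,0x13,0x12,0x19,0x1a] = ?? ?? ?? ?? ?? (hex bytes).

#0 dst[0x0a+2] := {0x72,0x95}
#1 dst[0x18+3] := {0x5f,0xa4,0xf2}
#2 dst[0x02+3] := {0xa4,0xf2,0x0c}
#3 dst[0x12+5] := {0x95,0x32,0x20,0xc9,0x5f}
#4 dst[0x0a+2] := {0x55,0xa4}
query mem[0x02]=0xa4, mem[0x13]=0x32, mem[0x12]=0x95, mem[0x19]=0xa4, mem[0x1a]=0xf2

MEM[0x02,0x13,0x12,0x19,0x1a] = a4 32 95 a4 f2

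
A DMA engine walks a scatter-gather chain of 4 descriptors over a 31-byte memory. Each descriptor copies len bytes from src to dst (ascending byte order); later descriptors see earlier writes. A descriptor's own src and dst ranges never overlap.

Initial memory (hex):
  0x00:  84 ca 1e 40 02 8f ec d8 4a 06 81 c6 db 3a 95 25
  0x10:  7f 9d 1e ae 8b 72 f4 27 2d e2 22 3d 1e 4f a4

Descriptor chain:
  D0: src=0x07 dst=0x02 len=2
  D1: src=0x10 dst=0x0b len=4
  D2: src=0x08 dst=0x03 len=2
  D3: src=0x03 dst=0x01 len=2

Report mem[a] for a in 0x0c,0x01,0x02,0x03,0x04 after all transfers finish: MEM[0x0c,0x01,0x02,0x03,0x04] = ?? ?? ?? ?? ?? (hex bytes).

#0 dst[0x02+2] := {0xd8,0x4a}
#1 dst[0x0b+4] := {0x7f,0x9d,0x1e,0xae}
#2 dst[0x03+2] := {0x4a,0x06}
#3 dst[0x01+2] := {0x4a,0x06}
query mem[0x0c]=0x9d, mem[0x01]=0x4a, mem[0x02]=0x06, mem[0x03]=0x4a, mem[0x04]=0x06

MEM[0x0c,0x01,0x02,0x03,0x04] = 9d 4a 06 4a 06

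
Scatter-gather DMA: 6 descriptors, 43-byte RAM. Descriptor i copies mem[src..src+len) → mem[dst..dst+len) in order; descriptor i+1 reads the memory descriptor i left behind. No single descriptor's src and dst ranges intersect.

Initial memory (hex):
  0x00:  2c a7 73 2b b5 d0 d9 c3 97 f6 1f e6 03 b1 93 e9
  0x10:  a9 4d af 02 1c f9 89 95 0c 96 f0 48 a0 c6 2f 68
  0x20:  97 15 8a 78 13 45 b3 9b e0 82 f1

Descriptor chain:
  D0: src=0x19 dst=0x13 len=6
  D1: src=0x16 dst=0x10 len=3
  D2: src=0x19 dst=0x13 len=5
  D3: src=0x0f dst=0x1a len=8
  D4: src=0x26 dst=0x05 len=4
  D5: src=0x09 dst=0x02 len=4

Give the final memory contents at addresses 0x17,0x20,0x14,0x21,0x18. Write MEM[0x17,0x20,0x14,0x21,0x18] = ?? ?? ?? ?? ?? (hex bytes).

MEM[0x17,0x20,0x14,0x21,0x18] = c6 48 f0 a0 2f

#0 dst[0x13+6] := {0x96,0xf0,0x48,0xa0,0xc6,0x2f}
#1 dst[0x10+3] := {0xa0,0xc6,0x2f}
#2 dst[0x13+5] := {0x96,0xf0,0x48,0xa0,0xc6}
#3 dst[0x1a+8] := {0xe9,0xa0,0xc6,0x2f,0x96,0xf0,0x48,0xa0}
#4 dst[0x05+4] := {0xb3,0x9b,0xe0,0x82}
#5 dst[0x02+4] := {0xf6,0x1f,0xe6,0x03}
query mem[0x17]=0xc6, mem[0x20]=0x48, mem[0x14]=0xf0, mem[0x21]=0xa0, mem[0x18]=0x2f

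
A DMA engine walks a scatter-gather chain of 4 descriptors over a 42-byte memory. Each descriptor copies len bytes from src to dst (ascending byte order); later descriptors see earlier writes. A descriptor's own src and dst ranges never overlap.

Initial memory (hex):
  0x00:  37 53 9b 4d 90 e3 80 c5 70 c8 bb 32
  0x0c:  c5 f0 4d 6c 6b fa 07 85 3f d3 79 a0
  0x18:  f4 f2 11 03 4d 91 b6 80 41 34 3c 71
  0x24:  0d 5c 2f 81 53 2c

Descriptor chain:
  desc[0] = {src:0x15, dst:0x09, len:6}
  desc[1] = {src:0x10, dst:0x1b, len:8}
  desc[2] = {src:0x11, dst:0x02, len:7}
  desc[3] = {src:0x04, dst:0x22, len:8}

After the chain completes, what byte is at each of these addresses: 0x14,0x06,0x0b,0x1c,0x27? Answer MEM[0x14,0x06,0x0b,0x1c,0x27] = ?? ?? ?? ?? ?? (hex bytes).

MEM[0x14,0x06,0x0b,0x1c,0x27] = 3f d3 a0 fa d3

#0 dst[0x09+6] := {0xd3,0x79,0xa0,0xf4,0xf2,0x11}
#1 dst[0x1b+8] := {0x6b,0xfa,0x07,0x85,0x3f,0xd3,0x79,0xa0}
#2 dst[0x02+7] := {0xfa,0x07,0x85,0x3f,0xd3,0x79,0xa0}
#3 dst[0x22+8] := {0x85,0x3f,0xd3,0x79,0xa0,0xd3,0x79,0xa0}
query mem[0x14]=0x3f, mem[0x06]=0xd3, mem[0x0b]=0xa0, mem[0x1c]=0xfa, mem[0x27]=0xd3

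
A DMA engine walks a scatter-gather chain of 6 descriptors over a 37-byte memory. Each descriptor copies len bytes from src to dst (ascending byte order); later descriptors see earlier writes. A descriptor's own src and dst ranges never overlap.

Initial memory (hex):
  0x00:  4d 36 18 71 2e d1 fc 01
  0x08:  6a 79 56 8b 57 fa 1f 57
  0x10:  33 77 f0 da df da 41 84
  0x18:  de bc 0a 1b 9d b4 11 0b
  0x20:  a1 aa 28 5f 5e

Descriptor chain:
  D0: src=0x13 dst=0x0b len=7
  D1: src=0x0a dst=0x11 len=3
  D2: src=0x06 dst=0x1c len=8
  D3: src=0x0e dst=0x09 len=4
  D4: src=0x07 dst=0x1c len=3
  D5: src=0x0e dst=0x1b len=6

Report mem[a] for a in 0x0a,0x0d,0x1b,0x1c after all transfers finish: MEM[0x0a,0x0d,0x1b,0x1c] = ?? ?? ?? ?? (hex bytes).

MEM[0x0a,0x0d,0x1b,0x1c] = 84 da 41 84

  after D0: wrote 7B at 0x0b = dadfda4184debc
  after D1: wrote 3B at 0x11 = 56dadf
  after D2: wrote 8B at 0x1c = fc016a7956dadfda
  after D3: wrote 4B at 0x09 = 4184de56
  after D4: wrote 3B at 0x1c = 016a41
  after D5: wrote 6B at 0x1b = 4184de56dadf
query mem[0x0a]=0x84, mem[0x0d]=0xda, mem[0x1b]=0x41, mem[0x1c]=0x84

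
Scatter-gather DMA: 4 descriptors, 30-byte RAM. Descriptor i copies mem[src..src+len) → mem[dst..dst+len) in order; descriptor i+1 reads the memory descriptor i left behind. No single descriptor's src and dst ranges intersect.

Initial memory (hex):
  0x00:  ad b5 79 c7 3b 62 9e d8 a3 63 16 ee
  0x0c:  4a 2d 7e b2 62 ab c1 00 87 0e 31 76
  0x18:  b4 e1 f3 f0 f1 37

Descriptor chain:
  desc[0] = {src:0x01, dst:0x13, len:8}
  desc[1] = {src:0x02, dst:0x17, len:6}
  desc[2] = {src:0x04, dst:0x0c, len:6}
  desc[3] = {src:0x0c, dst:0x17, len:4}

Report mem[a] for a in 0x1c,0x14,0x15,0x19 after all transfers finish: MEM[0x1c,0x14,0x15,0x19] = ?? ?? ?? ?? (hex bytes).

#0 dst[0x13+8] := {0xb5,0x79,0xc7,0x3b,0x62,0x9e,0xd8,0xa3}
#1 dst[0x17+6] := {0x79,0xc7,0x3b,0x62,0x9e,0xd8}
#2 dst[0x0c+6] := {0x3b,0x62,0x9e,0xd8,0xa3,0x63}
#3 dst[0x17+4] := {0x3b,0x62,0x9e,0xd8}
query mem[0x1c]=0xd8, mem[0x14]=0x79, mem[0x15]=0xc7, mem[0x19]=0x9e

MEM[0x1c,0x14,0x15,0x19] = d8 79 c7 9e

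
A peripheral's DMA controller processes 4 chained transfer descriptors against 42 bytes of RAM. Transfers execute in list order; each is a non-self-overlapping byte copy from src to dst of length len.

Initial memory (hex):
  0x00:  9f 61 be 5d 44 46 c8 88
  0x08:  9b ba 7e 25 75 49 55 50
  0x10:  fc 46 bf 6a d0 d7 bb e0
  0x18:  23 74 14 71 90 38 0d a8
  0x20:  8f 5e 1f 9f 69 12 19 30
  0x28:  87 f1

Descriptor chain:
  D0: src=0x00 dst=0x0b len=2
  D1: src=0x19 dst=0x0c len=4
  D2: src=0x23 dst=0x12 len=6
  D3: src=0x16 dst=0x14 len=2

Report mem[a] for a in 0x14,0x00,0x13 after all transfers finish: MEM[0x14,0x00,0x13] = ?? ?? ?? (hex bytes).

#0 dst[0x0b+2] := {0x9f,0x61}
#1 dst[0x0c+4] := {0x74,0x14,0x71,0x90}
#2 dst[0x12+6] := {0x9f,0x69,0x12,0x19,0x30,0x87}
#3 dst[0x14+2] := {0x30,0x87}
query mem[0x14]=0x30, mem[0x00]=0x9f, mem[0x13]=0x69

MEM[0x14,0x00,0x13] = 30 9f 69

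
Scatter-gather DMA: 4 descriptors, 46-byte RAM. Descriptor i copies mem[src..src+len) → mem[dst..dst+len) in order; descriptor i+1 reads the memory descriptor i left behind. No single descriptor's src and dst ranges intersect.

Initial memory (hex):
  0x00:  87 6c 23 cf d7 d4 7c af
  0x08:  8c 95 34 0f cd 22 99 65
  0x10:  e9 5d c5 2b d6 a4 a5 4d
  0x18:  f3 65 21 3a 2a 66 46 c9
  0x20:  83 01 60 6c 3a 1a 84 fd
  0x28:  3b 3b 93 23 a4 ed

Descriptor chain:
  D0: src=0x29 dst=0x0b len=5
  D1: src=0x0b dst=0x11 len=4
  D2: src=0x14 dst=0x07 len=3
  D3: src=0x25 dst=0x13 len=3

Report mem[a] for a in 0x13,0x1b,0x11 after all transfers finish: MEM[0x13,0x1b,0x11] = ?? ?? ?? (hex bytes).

D0: mem[0x0b..0x0f] <- [3b 93 23 a4 ed]
D1: mem[0x11..0x14] <- [3b 93 23 a4]
D2: mem[0x07..0x09] <- [a4 a4 a5]
D3: mem[0x13..0x15] <- [1a 84 fd]
query mem[0x13]=0x1a, mem[0x1b]=0x3a, mem[0x11]=0x3b

MEM[0x13,0x1b,0x11] = 1a 3a 3b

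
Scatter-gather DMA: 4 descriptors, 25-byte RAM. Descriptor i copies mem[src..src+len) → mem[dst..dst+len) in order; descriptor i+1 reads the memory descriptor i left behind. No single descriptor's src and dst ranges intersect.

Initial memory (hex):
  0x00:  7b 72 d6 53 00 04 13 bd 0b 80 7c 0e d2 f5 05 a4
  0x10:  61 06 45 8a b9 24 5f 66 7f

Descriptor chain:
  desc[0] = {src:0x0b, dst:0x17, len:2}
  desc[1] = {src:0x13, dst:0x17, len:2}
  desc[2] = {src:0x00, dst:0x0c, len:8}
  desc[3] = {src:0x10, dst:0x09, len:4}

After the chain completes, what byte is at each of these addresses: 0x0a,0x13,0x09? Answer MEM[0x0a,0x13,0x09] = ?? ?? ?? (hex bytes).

MEM[0x0a,0x13,0x09] = 04 bd 00

  after D0: wrote 2B at 0x17 = 0ed2
  after D1: wrote 2B at 0x17 = 8ab9
  after D2: wrote 8B at 0x0c = 7b72d653000413bd
  after D3: wrote 4B at 0x09 = 000413bd
query mem[0x0a]=0x04, mem[0x13]=0xbd, mem[0x09]=0x00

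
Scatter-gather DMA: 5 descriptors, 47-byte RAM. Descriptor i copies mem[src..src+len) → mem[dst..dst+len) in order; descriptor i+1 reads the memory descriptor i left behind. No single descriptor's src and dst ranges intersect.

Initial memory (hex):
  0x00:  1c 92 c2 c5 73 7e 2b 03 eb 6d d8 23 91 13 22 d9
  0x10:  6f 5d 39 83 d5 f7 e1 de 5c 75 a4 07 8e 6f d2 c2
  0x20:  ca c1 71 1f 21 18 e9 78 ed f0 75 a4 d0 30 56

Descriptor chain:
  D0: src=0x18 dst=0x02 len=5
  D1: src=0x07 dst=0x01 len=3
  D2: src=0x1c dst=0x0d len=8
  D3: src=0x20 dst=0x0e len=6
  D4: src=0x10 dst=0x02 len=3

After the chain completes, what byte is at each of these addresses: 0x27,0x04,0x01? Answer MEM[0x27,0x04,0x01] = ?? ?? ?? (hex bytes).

MEM[0x27,0x04,0x01] = 78 21 03

  after D0: wrote 5B at 0x02 = 5c75a4078e
  after D1: wrote 3B at 0x01 = 03eb6d
  after D2: wrote 8B at 0x0d = 8e6fd2c2cac1711f
  after D3: wrote 6B at 0x0e = cac1711f2118
  after D4: wrote 3B at 0x02 = 711f21
query mem[0x27]=0x78, mem[0x04]=0x21, mem[0x01]=0x03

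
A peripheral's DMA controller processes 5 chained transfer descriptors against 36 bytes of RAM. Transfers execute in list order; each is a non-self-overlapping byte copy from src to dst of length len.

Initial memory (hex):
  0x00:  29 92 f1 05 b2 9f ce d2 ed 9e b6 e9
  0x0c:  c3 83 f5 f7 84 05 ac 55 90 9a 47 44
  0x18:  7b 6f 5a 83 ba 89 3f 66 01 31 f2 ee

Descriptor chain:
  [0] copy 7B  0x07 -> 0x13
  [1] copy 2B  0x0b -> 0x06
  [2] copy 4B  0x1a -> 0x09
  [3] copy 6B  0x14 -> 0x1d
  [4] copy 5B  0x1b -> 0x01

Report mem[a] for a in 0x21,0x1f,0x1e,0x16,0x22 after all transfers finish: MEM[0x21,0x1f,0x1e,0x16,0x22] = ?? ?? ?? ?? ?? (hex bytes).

MEM[0x21,0x1f,0x1e,0x16,0x22] = c3 b6 9e b6 83

  after D0: wrote 7B at 0x13 = d2ed9eb6e9c383
  after D1: wrote 2B at 0x06 = e9c3
  after D2: wrote 4B at 0x09 = 5a83ba89
  after D3: wrote 6B at 0x1d = ed9eb6e9c383
  after D4: wrote 5B at 0x01 = 83baed9eb6
query mem[0x21]=0xc3, mem[0x1f]=0xb6, mem[0x1e]=0x9e, mem[0x16]=0xb6, mem[0x22]=0x83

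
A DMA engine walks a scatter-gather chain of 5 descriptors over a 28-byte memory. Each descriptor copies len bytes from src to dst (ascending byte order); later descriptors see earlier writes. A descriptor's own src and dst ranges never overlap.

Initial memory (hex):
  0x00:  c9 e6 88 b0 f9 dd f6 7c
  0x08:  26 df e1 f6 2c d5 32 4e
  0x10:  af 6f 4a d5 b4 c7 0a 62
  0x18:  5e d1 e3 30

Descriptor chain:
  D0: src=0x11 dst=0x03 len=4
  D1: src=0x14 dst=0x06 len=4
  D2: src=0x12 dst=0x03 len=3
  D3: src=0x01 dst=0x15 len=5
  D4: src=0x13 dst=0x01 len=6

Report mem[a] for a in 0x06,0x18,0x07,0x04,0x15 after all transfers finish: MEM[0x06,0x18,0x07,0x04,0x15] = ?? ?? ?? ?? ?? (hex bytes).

MEM[0x06,0x18,0x07,0x04,0x15] = d5 d5 c7 88 e6

#0 dst[0x03+4] := {0x6f,0x4a,0xd5,0xb4}
#1 dst[0x06+4] := {0xb4,0xc7,0x0a,0x62}
#2 dst[0x03+3] := {0x4a,0xd5,0xb4}
#3 dst[0x15+5] := {0xe6,0x88,0x4a,0xd5,0xb4}
#4 dst[0x01+6] := {0xd5,0xb4,0xe6,0x88,0x4a,0xd5}
query mem[0x06]=0xd5, mem[0x18]=0xd5, mem[0x07]=0xc7, mem[0x04]=0x88, mem[0x15]=0xe6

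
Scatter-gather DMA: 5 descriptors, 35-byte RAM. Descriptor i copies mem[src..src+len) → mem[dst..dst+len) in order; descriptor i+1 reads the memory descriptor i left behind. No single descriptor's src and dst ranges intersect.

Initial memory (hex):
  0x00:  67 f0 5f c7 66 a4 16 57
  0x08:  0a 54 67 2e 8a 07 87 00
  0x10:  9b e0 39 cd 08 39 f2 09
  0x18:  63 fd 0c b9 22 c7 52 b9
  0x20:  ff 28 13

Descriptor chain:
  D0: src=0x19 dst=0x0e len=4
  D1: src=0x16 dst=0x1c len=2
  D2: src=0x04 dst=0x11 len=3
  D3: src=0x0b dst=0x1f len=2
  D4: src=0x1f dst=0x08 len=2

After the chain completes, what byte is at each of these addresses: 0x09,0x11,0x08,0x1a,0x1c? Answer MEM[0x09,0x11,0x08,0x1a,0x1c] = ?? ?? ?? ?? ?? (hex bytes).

D0: mem[0x0e..0x11] <- [fd 0c b9 22]
D1: mem[0x1c..0x1d] <- [f2 09]
D2: mem[0x11..0x13] <- [66 a4 16]
D3: mem[0x1f..0x20] <- [2e 8a]
D4: mem[0x08..0x09] <- [2e 8a]
query mem[0x09]=0x8a, mem[0x11]=0x66, mem[0x08]=0x2e, mem[0x1a]=0x0c, mem[0x1c]=0xf2

MEM[0x09,0x11,0x08,0x1a,0x1c] = 8a 66 2e 0c f2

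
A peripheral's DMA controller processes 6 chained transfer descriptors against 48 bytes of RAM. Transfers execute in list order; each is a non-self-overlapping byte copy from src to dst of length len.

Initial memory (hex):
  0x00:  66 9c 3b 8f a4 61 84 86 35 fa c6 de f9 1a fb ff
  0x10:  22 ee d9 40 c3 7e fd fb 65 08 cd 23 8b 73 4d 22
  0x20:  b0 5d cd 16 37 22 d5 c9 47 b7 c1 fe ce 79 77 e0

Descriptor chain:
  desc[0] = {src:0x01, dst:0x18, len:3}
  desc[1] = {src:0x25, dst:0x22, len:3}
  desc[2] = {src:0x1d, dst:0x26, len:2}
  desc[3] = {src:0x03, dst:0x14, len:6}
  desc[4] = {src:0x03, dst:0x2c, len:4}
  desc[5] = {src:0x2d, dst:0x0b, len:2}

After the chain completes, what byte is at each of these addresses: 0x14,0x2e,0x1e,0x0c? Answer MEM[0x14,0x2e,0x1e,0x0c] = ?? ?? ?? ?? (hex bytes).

[0] 0x01->0x18 len=3 : 9c 3b 8f
[1] 0x25->0x22 len=3 : 22 d5 c9
[2] 0x1d->0x26 len=2 : 73 4d
[3] 0x03->0x14 len=6 : 8f a4 61 84 86 35
[4] 0x03->0x2c len=4 : 8f a4 61 84
[5] 0x2d->0x0b len=2 : a4 61
query mem[0x14]=0x8f, mem[0x2e]=0x61, mem[0x1e]=0x4d, mem[0x0c]=0x61

MEM[0x14,0x2e,0x1e,0x0c] = 8f 61 4d 61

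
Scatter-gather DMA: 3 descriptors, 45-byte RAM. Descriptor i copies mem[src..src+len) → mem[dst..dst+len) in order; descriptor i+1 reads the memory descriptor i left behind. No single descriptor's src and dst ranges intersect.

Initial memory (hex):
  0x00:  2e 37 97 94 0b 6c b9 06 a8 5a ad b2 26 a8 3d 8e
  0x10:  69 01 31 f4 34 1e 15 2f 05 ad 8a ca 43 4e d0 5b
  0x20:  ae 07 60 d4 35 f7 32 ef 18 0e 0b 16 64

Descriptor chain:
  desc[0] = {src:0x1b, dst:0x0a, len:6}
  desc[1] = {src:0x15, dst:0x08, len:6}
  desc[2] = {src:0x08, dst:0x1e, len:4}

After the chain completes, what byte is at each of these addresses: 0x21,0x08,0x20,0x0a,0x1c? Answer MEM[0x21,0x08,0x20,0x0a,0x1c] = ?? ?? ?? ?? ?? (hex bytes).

MEM[0x21,0x08,0x20,0x0a,0x1c] = 05 1e 2f 2f 43

D0: mem[0x0a..0x0f] <- [ca 43 4e d0 5b ae]
D1: mem[0x08..0x0d] <- [1e 15 2f 05 ad 8a]
D2: mem[0x1e..0x21] <- [1e 15 2f 05]
query mem[0x21]=0x05, mem[0x08]=0x1e, mem[0x20]=0x2f, mem[0x0a]=0x2f, mem[0x1c]=0x43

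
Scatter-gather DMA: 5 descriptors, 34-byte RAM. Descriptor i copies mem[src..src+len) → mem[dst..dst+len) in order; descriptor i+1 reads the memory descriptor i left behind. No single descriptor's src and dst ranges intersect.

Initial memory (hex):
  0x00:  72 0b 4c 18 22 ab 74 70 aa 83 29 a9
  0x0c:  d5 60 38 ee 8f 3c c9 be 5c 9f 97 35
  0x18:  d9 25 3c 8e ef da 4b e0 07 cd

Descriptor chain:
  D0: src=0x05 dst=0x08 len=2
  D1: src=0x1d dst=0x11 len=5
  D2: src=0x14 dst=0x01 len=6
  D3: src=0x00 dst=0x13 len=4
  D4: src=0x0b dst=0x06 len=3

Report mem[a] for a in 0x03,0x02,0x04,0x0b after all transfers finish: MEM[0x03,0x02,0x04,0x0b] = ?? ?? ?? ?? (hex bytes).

#0 dst[0x08+2] := {0xab,0x74}
#1 dst[0x11+5] := {0xda,0x4b,0xe0,0x07,0xcd}
#2 dst[0x01+6] := {0x07,0xcd,0x97,0x35,0xd9,0x25}
#3 dst[0x13+4] := {0x72,0x07,0xcd,0x97}
#4 dst[0x06+3] := {0xa9,0xd5,0x60}
query mem[0x03]=0x97, mem[0x02]=0xcd, mem[0x04]=0x35, mem[0x0b]=0xa9

MEM[0x03,0x02,0x04,0x0b] = 97 cd 35 a9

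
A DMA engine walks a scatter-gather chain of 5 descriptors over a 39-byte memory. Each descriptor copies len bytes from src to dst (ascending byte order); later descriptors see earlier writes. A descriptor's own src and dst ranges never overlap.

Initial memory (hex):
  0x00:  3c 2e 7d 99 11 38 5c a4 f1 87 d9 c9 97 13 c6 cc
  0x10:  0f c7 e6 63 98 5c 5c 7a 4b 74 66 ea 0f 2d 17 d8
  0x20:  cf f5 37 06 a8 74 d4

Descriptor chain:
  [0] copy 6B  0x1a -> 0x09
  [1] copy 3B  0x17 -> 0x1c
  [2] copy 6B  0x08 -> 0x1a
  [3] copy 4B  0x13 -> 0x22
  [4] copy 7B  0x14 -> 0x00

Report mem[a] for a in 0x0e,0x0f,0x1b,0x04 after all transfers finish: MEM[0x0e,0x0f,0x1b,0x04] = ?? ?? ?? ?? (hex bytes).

D0: mem[0x09..0x0e] <- [66 ea 0f 2d 17 d8]
D1: mem[0x1c..0x1e] <- [7a 4b 74]
D2: mem[0x1a..0x1f] <- [f1 66 ea 0f 2d 17]
D3: mem[0x22..0x25] <- [63 98 5c 5c]
D4: mem[0x00..0x06] <- [98 5c 5c 7a 4b 74 f1]
query mem[0x0e]=0xd8, mem[0x0f]=0xcc, mem[0x1b]=0x66, mem[0x04]=0x4b

MEM[0x0e,0x0f,0x1b,0x04] = d8 cc 66 4b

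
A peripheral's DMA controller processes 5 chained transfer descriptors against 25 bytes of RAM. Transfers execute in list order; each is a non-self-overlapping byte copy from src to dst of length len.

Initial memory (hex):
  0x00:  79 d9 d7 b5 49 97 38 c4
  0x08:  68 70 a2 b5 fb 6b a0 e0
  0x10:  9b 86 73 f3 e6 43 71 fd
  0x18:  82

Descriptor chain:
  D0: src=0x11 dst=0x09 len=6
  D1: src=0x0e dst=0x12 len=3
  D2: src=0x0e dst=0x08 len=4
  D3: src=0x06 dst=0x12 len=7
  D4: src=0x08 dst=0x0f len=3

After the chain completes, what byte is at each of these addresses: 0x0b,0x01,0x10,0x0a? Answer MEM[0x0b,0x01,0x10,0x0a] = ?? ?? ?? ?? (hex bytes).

#0 dst[0x09+6] := {0x86,0x73,0xf3,0xe6,0x43,0x71}
#1 dst[0x12+3] := {0x71,0xe0,0x9b}
#2 dst[0x08+4] := {0x71,0xe0,0x9b,0x86}
#3 dst[0x12+7] := {0x38,0xc4,0x71,0xe0,0x9b,0x86,0xe6}
#4 dst[0x0f+3] := {0x71,0xe0,0x9b}
query mem[0x0b]=0x86, mem[0x01]=0xd9, mem[0x10]=0xe0, mem[0x0a]=0x9b

MEM[0x0b,0x01,0x10,0x0a] = 86 d9 e0 9b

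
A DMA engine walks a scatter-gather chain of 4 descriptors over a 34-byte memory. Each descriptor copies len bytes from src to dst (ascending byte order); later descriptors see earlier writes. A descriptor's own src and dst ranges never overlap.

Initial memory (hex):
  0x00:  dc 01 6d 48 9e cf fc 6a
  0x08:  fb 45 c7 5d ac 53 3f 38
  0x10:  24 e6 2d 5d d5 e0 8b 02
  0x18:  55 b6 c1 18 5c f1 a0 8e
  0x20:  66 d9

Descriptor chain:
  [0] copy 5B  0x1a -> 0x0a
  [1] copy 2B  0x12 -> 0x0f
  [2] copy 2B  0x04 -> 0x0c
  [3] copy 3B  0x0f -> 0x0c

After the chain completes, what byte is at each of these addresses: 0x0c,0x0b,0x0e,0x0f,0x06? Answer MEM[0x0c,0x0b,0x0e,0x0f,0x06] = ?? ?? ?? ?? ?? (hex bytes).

MEM[0x0c,0x0b,0x0e,0x0f,0x06] = 2d 18 e6 2d fc

[0] 0x1a->0x0a len=5 : c1 18 5c f1 a0
[1] 0x12->0x0f len=2 : 2d 5d
[2] 0x04->0x0c len=2 : 9e cf
[3] 0x0f->0x0c len=3 : 2d 5d e6
query mem[0x0c]=0x2d, mem[0x0b]=0x18, mem[0x0e]=0xe6, mem[0x0f]=0x2d, mem[0x06]=0xfc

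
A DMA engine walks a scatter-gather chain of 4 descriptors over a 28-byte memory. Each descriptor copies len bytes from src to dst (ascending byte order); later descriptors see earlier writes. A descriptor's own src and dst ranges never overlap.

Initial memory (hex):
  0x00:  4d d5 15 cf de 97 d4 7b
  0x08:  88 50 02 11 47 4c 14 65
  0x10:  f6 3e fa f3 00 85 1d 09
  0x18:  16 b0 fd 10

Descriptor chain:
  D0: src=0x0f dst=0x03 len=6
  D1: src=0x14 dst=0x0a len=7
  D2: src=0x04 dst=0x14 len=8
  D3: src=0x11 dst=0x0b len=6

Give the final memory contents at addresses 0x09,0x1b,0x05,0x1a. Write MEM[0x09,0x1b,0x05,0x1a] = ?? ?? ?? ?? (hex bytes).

MEM[0x09,0x1b,0x05,0x1a] = 50 85 3e 00

D0: mem[0x03..0x08] <- [65 f6 3e fa f3 00]
D1: mem[0x0a..0x10] <- [00 85 1d 09 16 b0 fd]
D2: mem[0x14..0x1b] <- [f6 3e fa f3 00 50 00 85]
D3: mem[0x0b..0x10] <- [3e fa f3 f6 3e fa]
query mem[0x09]=0x50, mem[0x1b]=0x85, mem[0x05]=0x3e, mem[0x1a]=0x00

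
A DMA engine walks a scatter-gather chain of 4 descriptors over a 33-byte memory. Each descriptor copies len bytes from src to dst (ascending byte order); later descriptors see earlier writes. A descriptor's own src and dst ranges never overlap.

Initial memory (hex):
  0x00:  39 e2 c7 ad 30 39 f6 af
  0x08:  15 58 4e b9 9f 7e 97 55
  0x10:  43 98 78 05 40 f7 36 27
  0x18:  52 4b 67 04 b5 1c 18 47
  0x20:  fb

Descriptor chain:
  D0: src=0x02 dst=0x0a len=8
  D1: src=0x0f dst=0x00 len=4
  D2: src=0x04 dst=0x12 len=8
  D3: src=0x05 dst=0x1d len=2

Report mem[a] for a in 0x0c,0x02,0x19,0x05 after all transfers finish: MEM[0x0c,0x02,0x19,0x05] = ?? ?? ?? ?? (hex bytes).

#0 dst[0x0a+8] := {0xc7,0xad,0x30,0x39,0xf6,0xaf,0x15,0x58}
#1 dst[0x00+4] := {0xaf,0x15,0x58,0x78}
#2 dst[0x12+8] := {0x30,0x39,0xf6,0xaf,0x15,0x58,0xc7,0xad}
#3 dst[0x1d+2] := {0x39,0xf6}
query mem[0x0c]=0x30, mem[0x02]=0x58, mem[0x19]=0xad, mem[0x05]=0x39

MEM[0x0c,0x02,0x19,0x05] = 30 58 ad 39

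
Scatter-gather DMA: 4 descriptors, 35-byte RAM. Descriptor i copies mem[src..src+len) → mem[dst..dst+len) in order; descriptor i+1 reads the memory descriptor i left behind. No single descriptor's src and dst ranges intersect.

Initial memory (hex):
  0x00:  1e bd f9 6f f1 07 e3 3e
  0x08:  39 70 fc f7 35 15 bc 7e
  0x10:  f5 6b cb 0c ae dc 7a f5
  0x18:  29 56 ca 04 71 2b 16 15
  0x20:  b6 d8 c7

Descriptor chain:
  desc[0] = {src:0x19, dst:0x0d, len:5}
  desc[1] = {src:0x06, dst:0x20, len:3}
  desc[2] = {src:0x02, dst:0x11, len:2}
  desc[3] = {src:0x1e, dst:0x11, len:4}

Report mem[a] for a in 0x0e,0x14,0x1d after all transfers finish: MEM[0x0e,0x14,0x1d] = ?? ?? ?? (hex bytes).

#0 dst[0x0d+5] := {0x56,0xca,0x04,0x71,0x2b}
#1 dst[0x20+3] := {0xe3,0x3e,0x39}
#2 dst[0x11+2] := {0xf9,0x6f}
#3 dst[0x11+4] := {0x16,0x15,0xe3,0x3e}
query mem[0x0e]=0xca, mem[0x14]=0x3e, mem[0x1d]=0x2b

MEM[0x0e,0x14,0x1d] = ca 3e 2b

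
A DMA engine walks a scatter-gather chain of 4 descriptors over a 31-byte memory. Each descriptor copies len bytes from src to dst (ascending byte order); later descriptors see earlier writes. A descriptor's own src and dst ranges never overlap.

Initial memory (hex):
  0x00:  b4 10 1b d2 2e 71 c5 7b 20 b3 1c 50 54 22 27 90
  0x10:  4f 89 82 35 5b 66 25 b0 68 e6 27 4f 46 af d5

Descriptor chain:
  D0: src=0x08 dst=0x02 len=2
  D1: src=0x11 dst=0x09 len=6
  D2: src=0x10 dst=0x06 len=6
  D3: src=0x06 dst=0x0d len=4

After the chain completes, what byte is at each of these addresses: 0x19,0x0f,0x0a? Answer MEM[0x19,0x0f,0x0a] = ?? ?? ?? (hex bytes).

  after D0: wrote 2B at 0x02 = 20b3
  after D1: wrote 6B at 0x09 = 8982355b6625
  after D2: wrote 6B at 0x06 = 4f8982355b66
  after D3: wrote 4B at 0x0d = 4f898235
query mem[0x19]=0xe6, mem[0x0f]=0x82, mem[0x0a]=0x5b

MEM[0x19,0x0f,0x0a] = e6 82 5b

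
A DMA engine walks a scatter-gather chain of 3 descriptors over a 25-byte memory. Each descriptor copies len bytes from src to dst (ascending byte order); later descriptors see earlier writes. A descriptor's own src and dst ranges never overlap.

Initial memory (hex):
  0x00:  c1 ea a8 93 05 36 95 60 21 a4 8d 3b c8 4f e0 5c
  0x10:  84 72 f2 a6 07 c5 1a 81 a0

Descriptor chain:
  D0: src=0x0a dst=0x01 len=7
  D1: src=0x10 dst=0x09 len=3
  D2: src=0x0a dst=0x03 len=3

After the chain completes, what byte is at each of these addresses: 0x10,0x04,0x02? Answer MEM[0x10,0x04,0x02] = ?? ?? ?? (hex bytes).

D0: mem[0x01..0x07] <- [8d 3b c8 4f e0 5c 84]
D1: mem[0x09..0x0b] <- [84 72 f2]
D2: mem[0x03..0x05] <- [72 f2 c8]
query mem[0x10]=0x84, mem[0x04]=0xf2, mem[0x02]=0x3b

MEM[0x10,0x04,0x02] = 84 f2 3b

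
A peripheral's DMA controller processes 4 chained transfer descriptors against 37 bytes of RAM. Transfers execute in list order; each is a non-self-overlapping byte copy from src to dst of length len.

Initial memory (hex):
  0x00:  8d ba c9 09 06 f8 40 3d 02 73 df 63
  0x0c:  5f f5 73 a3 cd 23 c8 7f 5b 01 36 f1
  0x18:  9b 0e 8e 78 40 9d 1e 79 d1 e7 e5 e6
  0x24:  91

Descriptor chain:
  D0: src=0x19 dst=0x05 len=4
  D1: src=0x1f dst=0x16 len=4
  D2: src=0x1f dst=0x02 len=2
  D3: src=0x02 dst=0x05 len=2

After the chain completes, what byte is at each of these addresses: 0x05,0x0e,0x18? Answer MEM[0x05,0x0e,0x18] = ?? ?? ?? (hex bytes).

MEM[0x05,0x0e,0x18] = 79 73 e7

  after D0: wrote 4B at 0x05 = 0e8e7840
  after D1: wrote 4B at 0x16 = 79d1e7e5
  after D2: wrote 2B at 0x02 = 79d1
  after D3: wrote 2B at 0x05 = 79d1
query mem[0x05]=0x79, mem[0x0e]=0x73, mem[0x18]=0xe7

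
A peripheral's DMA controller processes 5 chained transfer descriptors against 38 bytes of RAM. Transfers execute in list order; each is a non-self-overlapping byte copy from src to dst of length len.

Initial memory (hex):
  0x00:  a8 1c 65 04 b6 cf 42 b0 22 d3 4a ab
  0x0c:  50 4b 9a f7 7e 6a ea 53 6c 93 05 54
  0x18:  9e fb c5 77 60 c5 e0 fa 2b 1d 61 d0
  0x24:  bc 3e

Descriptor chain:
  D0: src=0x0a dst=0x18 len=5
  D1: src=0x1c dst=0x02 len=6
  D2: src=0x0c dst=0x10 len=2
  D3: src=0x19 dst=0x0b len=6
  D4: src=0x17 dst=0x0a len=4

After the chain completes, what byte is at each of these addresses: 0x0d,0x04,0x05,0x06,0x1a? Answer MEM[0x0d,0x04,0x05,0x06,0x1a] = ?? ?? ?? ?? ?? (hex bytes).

MEM[0x0d,0x04,0x05,0x06,0x1a] = 50 e0 fa 2b 50

  after D0: wrote 5B at 0x18 = 4aab504b9a
  after D1: wrote 6B at 0x02 = 9ac5e0fa2b1d
  after D2: wrote 2B at 0x10 = 504b
  after D3: wrote 6B at 0x0b = ab504b9ac5e0
  after D4: wrote 4B at 0x0a = 544aab50
query mem[0x0d]=0x50, mem[0x04]=0xe0, mem[0x05]=0xfa, mem[0x06]=0x2b, mem[0x1a]=0x50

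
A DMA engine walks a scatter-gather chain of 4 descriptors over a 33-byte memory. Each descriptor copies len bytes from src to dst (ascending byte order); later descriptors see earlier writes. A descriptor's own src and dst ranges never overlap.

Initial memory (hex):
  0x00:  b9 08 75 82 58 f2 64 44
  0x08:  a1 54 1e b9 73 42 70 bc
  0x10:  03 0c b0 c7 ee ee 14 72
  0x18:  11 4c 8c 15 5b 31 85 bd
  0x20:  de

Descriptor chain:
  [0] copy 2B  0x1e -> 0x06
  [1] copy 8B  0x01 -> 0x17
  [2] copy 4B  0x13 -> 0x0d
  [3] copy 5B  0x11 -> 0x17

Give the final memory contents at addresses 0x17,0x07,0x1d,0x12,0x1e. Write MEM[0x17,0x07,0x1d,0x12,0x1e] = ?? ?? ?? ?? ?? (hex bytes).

MEM[0x17,0x07,0x1d,0x12,0x1e] = 0c bd bd b0 a1

  after D0: wrote 2B at 0x06 = 85bd
  after D1: wrote 8B at 0x17 = 08758258f285bda1
  after D2: wrote 4B at 0x0d = c7eeee14
  after D3: wrote 5B at 0x17 = 0cb0c7eeee
query mem[0x17]=0x0c, mem[0x07]=0xbd, mem[0x1d]=0xbd, mem[0x12]=0xb0, mem[0x1e]=0xa1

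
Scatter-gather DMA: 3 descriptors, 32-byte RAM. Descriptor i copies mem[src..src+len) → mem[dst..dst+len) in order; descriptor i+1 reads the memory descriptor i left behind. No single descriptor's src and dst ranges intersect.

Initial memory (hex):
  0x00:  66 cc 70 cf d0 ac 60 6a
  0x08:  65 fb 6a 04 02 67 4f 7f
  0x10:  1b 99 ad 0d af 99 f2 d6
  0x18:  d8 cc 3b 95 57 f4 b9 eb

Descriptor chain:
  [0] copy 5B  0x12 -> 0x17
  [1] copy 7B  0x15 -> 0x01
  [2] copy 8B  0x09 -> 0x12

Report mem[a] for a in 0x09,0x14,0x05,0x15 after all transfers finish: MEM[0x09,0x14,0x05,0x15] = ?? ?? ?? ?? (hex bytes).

MEM[0x09,0x14,0x05,0x15] = fb 04 af 02

[0] 0x12->0x17 len=5 : ad 0d af 99 f2
[1] 0x15->0x01 len=7 : 99 f2 ad 0d af 99 f2
[2] 0x09->0x12 len=8 : fb 6a 04 02 67 4f 7f 1b
query mem[0x09]=0xfb, mem[0x14]=0x04, mem[0x05]=0xaf, mem[0x15]=0x02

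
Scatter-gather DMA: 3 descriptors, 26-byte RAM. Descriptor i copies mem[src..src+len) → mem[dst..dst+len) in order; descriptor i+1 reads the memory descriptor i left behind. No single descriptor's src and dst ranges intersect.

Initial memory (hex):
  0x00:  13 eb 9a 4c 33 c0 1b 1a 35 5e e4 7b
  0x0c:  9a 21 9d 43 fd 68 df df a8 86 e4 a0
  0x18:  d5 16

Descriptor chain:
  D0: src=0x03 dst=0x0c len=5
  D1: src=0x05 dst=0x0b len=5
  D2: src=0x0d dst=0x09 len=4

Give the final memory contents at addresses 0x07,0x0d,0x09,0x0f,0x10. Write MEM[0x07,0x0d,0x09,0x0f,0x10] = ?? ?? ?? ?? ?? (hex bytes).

[0] 0x03->0x0c len=5 : 4c 33 c0 1b 1a
[1] 0x05->0x0b len=5 : c0 1b 1a 35 5e
[2] 0x0d->0x09 len=4 : 1a 35 5e 1a
query mem[0x07]=0x1a, mem[0x0d]=0x1a, mem[0x09]=0x1a, mem[0x0f]=0x5e, mem[0x10]=0x1a

MEM[0x07,0x0d,0x09,0x0f,0x10] = 1a 1a 1a 5e 1a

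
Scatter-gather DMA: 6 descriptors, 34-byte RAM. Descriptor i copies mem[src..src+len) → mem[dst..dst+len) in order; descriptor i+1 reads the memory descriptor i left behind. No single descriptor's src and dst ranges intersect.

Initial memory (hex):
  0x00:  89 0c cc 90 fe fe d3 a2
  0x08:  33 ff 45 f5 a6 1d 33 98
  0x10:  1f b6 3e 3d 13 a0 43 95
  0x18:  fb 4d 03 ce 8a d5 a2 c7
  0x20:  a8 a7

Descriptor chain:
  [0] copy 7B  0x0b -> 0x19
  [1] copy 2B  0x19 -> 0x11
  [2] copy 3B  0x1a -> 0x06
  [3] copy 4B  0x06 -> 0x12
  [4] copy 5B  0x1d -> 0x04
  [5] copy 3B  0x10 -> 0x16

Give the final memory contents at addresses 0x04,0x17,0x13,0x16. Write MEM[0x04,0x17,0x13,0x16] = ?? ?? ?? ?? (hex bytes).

MEM[0x04,0x17,0x13,0x16] = 98 f5 1d 1f

[0] 0x0b->0x19 len=7 : f5 a6 1d 33 98 1f b6
[1] 0x19->0x11 len=2 : f5 a6
[2] 0x1a->0x06 len=3 : a6 1d 33
[3] 0x06->0x12 len=4 : a6 1d 33 ff
[4] 0x1d->0x04 len=5 : 98 1f b6 a8 a7
[5] 0x10->0x16 len=3 : 1f f5 a6
query mem[0x04]=0x98, mem[0x17]=0xf5, mem[0x13]=0x1d, mem[0x16]=0x1f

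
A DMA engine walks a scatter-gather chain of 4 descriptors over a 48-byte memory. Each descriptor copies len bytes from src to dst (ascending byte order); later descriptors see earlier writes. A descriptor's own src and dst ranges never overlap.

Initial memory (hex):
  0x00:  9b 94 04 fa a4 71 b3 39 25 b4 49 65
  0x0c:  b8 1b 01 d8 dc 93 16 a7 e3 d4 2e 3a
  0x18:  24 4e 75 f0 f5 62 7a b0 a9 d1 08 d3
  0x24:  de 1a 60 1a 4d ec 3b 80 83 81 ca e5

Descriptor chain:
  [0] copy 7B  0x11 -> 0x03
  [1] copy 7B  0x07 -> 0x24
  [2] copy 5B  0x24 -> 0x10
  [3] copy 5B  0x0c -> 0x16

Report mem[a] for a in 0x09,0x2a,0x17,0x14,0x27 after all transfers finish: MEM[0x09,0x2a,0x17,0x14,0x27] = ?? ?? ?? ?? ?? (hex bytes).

MEM[0x09,0x2a,0x17,0x14,0x27] = 3a 1b 1b 65 49

D0: mem[0x03..0x09] <- [93 16 a7 e3 d4 2e 3a]
D1: mem[0x24..0x2a] <- [d4 2e 3a 49 65 b8 1b]
D2: mem[0x10..0x14] <- [d4 2e 3a 49 65]
D3: mem[0x16..0x1a] <- [b8 1b 01 d8 d4]
query mem[0x09]=0x3a, mem[0x2a]=0x1b, mem[0x17]=0x1b, mem[0x14]=0x65, mem[0x27]=0x49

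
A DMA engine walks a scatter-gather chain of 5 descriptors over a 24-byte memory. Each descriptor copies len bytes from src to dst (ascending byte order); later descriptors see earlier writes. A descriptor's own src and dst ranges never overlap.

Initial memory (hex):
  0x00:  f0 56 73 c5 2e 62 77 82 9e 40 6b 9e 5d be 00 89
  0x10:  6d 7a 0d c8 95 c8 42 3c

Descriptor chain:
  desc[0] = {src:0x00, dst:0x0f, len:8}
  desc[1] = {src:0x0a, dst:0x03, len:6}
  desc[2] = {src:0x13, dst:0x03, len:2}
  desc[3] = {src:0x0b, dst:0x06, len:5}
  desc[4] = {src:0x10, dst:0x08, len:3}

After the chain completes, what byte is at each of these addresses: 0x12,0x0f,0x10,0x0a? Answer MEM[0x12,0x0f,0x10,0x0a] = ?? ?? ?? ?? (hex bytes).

  after D0: wrote 8B at 0x0f = f05673c52e627782
  after D1: wrote 6B at 0x03 = 6b9e5dbe00f0
  after D2: wrote 2B at 0x03 = 2e62
  after D3: wrote 5B at 0x06 = 9e5dbe00f0
  after D4: wrote 3B at 0x08 = 5673c5
query mem[0x12]=0xc5, mem[0x0f]=0xf0, mem[0x10]=0x56, mem[0x0a]=0xc5

MEM[0x12,0x0f,0x10,0x0a] = c5 f0 56 c5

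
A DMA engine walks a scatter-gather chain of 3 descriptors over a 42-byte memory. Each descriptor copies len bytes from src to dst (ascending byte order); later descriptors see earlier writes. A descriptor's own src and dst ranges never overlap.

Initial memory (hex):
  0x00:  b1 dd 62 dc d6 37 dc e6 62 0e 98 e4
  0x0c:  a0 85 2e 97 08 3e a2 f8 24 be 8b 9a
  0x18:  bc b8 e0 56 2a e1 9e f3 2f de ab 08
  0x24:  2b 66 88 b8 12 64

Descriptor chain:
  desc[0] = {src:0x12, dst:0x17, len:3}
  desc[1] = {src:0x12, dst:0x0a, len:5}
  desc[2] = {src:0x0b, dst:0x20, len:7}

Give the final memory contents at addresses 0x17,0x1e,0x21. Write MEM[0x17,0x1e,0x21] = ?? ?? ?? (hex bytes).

#0 dst[0x17+3] := {0xa2,0xf8,0x24}
#1 dst[0x0a+5] := {0xa2,0xf8,0x24,0xbe,0x8b}
#2 dst[0x20+7] := {0xf8,0x24,0xbe,0x8b,0x97,0x08,0x3e}
query mem[0x17]=0xa2, mem[0x1e]=0x9e, mem[0x21]=0x24

MEM[0x17,0x1e,0x21] = a2 9e 24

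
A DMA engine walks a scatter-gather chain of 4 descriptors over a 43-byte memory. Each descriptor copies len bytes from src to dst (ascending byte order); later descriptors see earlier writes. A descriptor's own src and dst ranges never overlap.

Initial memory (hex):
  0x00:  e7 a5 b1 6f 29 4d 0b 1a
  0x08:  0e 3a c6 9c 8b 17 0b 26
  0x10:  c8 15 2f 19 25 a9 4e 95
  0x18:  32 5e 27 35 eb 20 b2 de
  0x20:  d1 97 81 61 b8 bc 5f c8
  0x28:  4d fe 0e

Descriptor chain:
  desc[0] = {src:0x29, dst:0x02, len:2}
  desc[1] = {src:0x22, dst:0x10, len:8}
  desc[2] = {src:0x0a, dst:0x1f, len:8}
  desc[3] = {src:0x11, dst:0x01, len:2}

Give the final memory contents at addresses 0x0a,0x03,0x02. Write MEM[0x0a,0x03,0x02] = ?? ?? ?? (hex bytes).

[0] 0x29->0x02 len=2 : fe 0e
[1] 0x22->0x10 len=8 : 81 61 b8 bc 5f c8 4d fe
[2] 0x0a->0x1f len=8 : c6 9c 8b 17 0b 26 81 61
[3] 0x11->0x01 len=2 : 61 b8
query mem[0x0a]=0xc6, mem[0x03]=0x0e, mem[0x02]=0xb8

MEM[0x0a,0x03,0x02] = c6 0e b8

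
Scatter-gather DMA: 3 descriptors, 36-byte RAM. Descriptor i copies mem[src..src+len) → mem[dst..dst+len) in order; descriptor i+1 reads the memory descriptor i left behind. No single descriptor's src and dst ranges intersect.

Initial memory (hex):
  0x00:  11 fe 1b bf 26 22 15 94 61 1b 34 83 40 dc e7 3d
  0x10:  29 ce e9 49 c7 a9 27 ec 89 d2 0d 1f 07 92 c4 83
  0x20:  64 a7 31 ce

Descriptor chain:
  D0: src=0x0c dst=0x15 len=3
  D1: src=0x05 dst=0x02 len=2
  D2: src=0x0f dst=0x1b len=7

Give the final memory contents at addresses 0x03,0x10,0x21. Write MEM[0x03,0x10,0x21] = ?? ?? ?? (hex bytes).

MEM[0x03,0x10,0x21] = 15 29 40

[0] 0x0c->0x15 len=3 : 40 dc e7
[1] 0x05->0x02 len=2 : 22 15
[2] 0x0f->0x1b len=7 : 3d 29 ce e9 49 c7 40
query mem[0x03]=0x15, mem[0x10]=0x29, mem[0x21]=0x40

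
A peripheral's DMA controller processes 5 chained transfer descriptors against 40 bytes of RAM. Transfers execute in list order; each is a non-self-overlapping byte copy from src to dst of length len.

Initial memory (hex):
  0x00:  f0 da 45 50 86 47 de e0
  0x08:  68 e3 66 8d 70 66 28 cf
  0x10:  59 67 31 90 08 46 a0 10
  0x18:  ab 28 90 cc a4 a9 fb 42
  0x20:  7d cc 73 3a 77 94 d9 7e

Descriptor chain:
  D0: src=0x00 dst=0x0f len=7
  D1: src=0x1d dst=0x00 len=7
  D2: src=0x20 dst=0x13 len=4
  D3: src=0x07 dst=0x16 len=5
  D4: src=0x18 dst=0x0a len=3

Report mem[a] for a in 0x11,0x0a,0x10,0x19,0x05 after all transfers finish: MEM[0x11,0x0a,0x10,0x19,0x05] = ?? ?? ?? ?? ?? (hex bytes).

MEM[0x11,0x0a,0x10,0x19,0x05] = 45 e3 da 66 73

  after D0: wrote 7B at 0x0f = f0da45508647de
  after D1: wrote 7B at 0x00 = a9fb427dcc733a
  after D2: wrote 4B at 0x13 = 7dcc733a
  after D3: wrote 5B at 0x16 = e068e3668d
  after D4: wrote 3B at 0x0a = e3668d
query mem[0x11]=0x45, mem[0x0a]=0xe3, mem[0x10]=0xda, mem[0x19]=0x66, mem[0x05]=0x73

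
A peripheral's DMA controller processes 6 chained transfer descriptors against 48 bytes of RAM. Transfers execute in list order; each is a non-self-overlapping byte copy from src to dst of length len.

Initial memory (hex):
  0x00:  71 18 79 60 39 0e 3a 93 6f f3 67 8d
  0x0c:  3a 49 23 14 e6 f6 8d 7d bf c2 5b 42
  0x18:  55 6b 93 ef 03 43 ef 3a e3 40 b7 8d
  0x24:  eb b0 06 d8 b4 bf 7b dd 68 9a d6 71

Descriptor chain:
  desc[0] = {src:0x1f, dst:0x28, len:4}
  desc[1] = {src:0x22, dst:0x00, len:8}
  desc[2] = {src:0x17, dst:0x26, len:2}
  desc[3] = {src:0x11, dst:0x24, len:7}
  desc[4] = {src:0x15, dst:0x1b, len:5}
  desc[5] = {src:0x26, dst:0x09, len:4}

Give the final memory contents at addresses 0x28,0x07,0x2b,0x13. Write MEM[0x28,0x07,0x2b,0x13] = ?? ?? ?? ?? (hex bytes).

MEM[0x28,0x07,0x2b,0x13] = c2 e3 b7 7d

[0] 0x1f->0x28 len=4 : 3a e3 40 b7
[1] 0x22->0x00 len=8 : b7 8d eb b0 06 d8 3a e3
[2] 0x17->0x26 len=2 : 42 55
[3] 0x11->0x24 len=7 : f6 8d 7d bf c2 5b 42
[4] 0x15->0x1b len=5 : c2 5b 42 55 6b
[5] 0x26->0x09 len=4 : 7d bf c2 5b
query mem[0x28]=0xc2, mem[0x07]=0xe3, mem[0x2b]=0xb7, mem[0x13]=0x7d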